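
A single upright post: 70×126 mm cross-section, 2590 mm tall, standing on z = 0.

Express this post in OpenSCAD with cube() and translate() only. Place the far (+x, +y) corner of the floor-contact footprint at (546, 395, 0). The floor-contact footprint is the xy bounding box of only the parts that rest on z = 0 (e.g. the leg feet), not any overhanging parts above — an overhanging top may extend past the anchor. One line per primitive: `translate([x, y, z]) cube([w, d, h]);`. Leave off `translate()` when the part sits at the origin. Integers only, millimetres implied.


translate([476, 269, 0]) cube([70, 126, 2590]);


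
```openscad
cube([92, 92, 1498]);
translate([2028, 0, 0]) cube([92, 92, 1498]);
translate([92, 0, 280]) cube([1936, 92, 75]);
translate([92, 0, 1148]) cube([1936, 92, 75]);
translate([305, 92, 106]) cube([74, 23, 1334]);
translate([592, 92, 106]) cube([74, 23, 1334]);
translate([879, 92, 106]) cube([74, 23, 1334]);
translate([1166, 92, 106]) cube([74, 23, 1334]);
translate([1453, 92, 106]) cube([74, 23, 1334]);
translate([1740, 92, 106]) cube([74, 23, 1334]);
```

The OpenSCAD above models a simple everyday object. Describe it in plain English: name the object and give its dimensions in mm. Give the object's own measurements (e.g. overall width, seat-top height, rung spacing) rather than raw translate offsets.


A fence section. Two 92×92 mm posts, 1498 mm tall, stand on the floor with a clear span of 1936 mm between their inner faces. Two horizontal rails of 92×75 mm section span the gap between the posts with their undersides at z = 280 mm and z = 1148 mm, flush with the posts' −y face. 6 pickets, each 74 mm wide, 23 mm thick and 1334 mm tall, are fixed to the +y face of the rails with their bottoms at z = 106 mm, spaced across the span with a 213 mm gap after the −x post and between neighbouring pickets, with 214 mm left before the +x post.


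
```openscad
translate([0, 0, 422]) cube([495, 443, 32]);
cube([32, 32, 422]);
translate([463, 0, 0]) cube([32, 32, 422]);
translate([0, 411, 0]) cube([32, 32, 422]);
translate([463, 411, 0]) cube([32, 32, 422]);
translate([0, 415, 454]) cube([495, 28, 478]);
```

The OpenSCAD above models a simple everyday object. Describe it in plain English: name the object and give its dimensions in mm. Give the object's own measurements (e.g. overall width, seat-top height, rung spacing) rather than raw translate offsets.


A chair. The seat is a 495×443×32 mm slab with its top at z = 454 mm, on four 32×32 mm corner legs (flush with the seat edges, standing on z = 0). A flat backrest 28 mm thick, 478 mm tall, spans the full seat width and rises from the seat top along its +y edge, rear face flush with the rear of the seat.


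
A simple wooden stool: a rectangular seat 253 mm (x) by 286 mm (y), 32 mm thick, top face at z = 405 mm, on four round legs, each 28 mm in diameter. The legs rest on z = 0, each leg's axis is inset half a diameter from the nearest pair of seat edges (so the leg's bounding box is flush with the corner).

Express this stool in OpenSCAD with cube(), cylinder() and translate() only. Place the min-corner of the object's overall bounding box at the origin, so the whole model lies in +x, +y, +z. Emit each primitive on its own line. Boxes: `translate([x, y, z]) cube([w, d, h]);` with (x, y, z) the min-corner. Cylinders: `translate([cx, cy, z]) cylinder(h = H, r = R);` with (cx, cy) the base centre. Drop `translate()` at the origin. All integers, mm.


translate([0, 0, 373]) cube([253, 286, 32]);
translate([14, 14, 0]) cylinder(h = 373, r = 14);
translate([239, 14, 0]) cylinder(h = 373, r = 14);
translate([14, 272, 0]) cylinder(h = 373, r = 14);
translate([239, 272, 0]) cylinder(h = 373, r = 14);


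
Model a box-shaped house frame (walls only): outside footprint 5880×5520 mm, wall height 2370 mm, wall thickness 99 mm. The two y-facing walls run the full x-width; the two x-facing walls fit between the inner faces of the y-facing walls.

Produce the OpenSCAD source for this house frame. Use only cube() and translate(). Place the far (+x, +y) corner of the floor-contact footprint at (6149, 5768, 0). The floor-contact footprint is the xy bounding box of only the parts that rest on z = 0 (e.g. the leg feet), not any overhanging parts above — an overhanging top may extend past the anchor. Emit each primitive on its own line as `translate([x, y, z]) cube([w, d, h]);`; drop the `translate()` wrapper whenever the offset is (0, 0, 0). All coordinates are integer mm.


translate([269, 248, 0]) cube([5880, 99, 2370]);
translate([269, 5669, 0]) cube([5880, 99, 2370]);
translate([269, 347, 0]) cube([99, 5322, 2370]);
translate([6050, 347, 0]) cube([99, 5322, 2370]);


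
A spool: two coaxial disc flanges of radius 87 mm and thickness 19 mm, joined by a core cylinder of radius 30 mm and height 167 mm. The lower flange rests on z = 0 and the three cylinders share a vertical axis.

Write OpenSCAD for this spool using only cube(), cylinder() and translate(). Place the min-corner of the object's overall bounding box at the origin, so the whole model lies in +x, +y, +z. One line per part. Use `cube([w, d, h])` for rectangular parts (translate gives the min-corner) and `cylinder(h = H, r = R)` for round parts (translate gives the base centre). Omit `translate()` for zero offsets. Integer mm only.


translate([87, 87, 0]) cylinder(h = 19, r = 87);
translate([87, 87, 19]) cylinder(h = 167, r = 30);
translate([87, 87, 186]) cylinder(h = 19, r = 87);


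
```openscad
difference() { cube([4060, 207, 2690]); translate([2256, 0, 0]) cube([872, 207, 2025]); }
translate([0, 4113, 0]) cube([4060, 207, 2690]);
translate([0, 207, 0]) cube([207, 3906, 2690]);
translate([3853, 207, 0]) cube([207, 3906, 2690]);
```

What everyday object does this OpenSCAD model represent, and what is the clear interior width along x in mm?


A single room. The interior width is 3646 mm.

Four walls enclosing a rectangle with a door in the front wall — a room. Outside width 4060 minus two 207 mm walls gives 3646 mm.


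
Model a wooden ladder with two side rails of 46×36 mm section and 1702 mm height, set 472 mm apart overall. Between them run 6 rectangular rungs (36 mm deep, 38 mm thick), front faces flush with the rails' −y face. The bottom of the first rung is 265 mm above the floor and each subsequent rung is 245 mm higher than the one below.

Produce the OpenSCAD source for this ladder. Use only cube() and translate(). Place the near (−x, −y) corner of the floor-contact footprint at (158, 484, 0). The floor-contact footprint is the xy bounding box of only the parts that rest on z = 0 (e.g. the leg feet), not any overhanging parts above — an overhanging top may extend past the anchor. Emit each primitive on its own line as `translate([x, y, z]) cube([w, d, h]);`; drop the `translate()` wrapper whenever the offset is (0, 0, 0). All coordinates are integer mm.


translate([158, 484, 0]) cube([46, 36, 1702]);
translate([584, 484, 0]) cube([46, 36, 1702]);
translate([204, 484, 265]) cube([380, 36, 38]);
translate([204, 484, 510]) cube([380, 36, 38]);
translate([204, 484, 755]) cube([380, 36, 38]);
translate([204, 484, 1000]) cube([380, 36, 38]);
translate([204, 484, 1245]) cube([380, 36, 38]);
translate([204, 484, 1490]) cube([380, 36, 38]);


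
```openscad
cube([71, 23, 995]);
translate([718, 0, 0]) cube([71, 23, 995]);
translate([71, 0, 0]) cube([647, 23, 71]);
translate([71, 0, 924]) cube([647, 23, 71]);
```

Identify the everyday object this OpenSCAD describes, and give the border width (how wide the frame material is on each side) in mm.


A picture frame. The border width is 71 mm.

Four thin pieces enclosing a rectangular opening — a picture frame. The two full-height stiles are 995 mm tall; the top rail sits at z = 924 and is 71 mm tall, so the border above the opening is 995 − 924 = 71 mm, matching the stile x-width.


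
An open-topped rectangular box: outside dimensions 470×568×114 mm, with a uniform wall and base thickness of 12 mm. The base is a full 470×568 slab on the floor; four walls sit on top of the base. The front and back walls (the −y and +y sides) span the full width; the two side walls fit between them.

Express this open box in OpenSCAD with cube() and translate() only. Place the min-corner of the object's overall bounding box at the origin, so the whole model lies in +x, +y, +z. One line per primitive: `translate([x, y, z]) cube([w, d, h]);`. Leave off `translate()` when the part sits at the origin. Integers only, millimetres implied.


cube([470, 568, 12]);
translate([0, 0, 12]) cube([470, 12, 102]);
translate([0, 556, 12]) cube([470, 12, 102]);
translate([0, 12, 12]) cube([12, 544, 102]);
translate([458, 12, 12]) cube([12, 544, 102]);


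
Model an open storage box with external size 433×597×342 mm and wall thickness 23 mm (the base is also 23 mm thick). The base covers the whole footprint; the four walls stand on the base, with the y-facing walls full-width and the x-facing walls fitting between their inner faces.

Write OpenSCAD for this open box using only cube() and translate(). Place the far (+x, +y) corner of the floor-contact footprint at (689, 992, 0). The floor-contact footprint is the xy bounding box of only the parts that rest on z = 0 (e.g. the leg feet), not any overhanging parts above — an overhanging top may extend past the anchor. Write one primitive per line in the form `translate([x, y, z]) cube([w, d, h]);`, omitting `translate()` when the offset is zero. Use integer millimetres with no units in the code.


translate([256, 395, 0]) cube([433, 597, 23]);
translate([256, 395, 23]) cube([433, 23, 319]);
translate([256, 969, 23]) cube([433, 23, 319]);
translate([256, 418, 23]) cube([23, 551, 319]);
translate([666, 418, 23]) cube([23, 551, 319]);


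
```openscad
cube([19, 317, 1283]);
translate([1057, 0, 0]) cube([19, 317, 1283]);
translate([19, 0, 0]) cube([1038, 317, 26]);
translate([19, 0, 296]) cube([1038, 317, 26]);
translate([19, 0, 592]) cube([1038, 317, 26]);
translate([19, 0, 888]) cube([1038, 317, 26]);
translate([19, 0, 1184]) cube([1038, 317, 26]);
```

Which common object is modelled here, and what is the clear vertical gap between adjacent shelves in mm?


A bookshelf. The clear shelf gap is 270 mm.

Two tall side panels with 5 horizontal boards between them — a bookshelf. The first two shelf undersides are at z = 0 and z = 296; with shelf thickness 26, the clear gap is 296 − 0 − 26 = 270 mm.


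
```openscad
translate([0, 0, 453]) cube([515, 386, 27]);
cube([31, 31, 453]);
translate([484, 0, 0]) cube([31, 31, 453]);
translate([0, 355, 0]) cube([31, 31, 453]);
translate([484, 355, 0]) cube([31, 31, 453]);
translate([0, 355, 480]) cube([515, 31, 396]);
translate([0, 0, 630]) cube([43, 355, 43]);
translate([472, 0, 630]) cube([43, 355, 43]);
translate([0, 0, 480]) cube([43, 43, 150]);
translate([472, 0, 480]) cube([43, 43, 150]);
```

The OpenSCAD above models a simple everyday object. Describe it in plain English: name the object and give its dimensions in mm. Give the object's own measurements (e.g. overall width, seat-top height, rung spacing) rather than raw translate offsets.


A chair. The seat is a 515×386×27 mm slab with its top at z = 480 mm, on four 31×31 mm corner legs (flush with the seat edges, standing on z = 0). A flat backrest 31 mm thick, 396 mm tall, spans the full seat width and rises from the seat top along its +y edge, rear face flush with the rear of the seat. Two armrests of 43×43 mm section run along each side from the seat's front edge to the front of the backrest, top faces 193 mm above the seat top and outer faces flush with the seat's x-edges; a 43×43 mm post under the front of each armrest stands on the seat at the front corner.


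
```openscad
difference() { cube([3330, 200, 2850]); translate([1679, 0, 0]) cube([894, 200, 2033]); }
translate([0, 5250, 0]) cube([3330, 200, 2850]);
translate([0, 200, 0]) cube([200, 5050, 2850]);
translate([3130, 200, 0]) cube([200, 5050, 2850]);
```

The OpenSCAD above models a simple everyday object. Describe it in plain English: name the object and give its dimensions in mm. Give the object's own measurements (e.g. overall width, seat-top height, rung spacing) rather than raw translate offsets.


A single room: four walls, each 2850 mm tall and 200 mm thick, enclosing an outside footprint 3330×5450 mm (x × y), no floor or roof. The front and back walls (−y and +y sides) run the full x-width; the side walls fit between their inner faces. A door opening 894 mm wide and 2033 mm tall is cut through the front wall from the floor up, its −x edge 1679 mm from the wall's −x end.


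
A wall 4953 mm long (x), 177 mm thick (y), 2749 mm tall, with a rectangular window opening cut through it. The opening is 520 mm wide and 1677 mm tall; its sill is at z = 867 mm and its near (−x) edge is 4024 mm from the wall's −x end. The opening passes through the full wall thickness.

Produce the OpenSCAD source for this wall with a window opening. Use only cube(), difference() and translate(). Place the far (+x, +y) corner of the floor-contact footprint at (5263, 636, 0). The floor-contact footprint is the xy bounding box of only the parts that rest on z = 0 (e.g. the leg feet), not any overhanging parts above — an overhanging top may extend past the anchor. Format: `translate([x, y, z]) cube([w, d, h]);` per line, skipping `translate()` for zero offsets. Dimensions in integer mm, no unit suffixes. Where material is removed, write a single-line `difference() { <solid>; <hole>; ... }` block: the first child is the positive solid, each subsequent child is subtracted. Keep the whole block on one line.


difference() { translate([310, 459, 0]) cube([4953, 177, 2749]); translate([4334, 459, 867]) cube([520, 177, 1677]); }


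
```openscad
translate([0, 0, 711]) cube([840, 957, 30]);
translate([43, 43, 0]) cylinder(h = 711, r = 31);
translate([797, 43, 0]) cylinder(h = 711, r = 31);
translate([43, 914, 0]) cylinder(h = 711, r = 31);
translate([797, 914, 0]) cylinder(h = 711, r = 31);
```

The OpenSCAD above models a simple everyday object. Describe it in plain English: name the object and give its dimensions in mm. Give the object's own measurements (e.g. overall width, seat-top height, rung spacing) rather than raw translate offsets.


A table: top 840 mm (x) × 957 mm (y), 30 mm thick, upper face at z = 741 mm, on four round legs of 62 mm diameter, each leg's bounding box inset 12 mm from the nearest pair of top edges from z = 0 to the bottom of the top.


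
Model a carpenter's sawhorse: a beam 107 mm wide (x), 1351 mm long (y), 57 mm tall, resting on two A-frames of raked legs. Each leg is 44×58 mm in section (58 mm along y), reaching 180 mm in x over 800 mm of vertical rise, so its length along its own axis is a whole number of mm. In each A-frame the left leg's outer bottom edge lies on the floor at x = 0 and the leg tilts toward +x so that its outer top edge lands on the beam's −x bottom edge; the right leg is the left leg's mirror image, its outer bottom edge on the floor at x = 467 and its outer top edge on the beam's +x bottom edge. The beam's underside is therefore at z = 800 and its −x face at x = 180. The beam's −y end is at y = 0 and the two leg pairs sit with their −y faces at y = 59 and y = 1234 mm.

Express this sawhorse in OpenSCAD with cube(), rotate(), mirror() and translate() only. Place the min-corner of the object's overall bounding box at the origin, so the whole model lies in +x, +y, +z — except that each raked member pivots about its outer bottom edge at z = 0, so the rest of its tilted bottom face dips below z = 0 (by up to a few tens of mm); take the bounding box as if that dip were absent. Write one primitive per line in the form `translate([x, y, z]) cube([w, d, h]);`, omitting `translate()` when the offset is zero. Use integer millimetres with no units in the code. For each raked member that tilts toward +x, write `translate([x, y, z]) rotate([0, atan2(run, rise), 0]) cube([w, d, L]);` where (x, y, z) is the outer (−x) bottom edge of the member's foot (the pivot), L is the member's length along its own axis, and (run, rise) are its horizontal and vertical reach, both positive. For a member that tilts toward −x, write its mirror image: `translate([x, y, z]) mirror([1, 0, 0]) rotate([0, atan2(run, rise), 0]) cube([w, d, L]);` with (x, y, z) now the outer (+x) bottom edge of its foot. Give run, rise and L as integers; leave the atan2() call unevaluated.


translate([180, 0, 800]) cube([107, 1351, 57]);
translate([0, 59, 0]) rotate([0, atan2(180, 800), 0]) cube([44, 58, 820]);
translate([467, 59, 0]) mirror([1, 0, 0]) rotate([0, atan2(180, 800), 0]) cube([44, 58, 820]);
translate([0, 1234, 0]) rotate([0, atan2(180, 800), 0]) cube([44, 58, 820]);
translate([467, 1234, 0]) mirror([1, 0, 0]) rotate([0, atan2(180, 800), 0]) cube([44, 58, 820]);


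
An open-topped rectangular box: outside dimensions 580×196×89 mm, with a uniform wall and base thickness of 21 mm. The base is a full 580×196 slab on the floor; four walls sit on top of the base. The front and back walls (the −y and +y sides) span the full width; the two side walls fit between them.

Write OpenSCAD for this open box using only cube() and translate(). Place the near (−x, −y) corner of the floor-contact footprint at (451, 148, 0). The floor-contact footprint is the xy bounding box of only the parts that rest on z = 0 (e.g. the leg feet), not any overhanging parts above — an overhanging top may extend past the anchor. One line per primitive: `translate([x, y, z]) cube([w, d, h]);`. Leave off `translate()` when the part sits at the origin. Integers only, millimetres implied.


translate([451, 148, 0]) cube([580, 196, 21]);
translate([451, 148, 21]) cube([580, 21, 68]);
translate([451, 323, 21]) cube([580, 21, 68]);
translate([451, 169, 21]) cube([21, 154, 68]);
translate([1010, 169, 21]) cube([21, 154, 68]);


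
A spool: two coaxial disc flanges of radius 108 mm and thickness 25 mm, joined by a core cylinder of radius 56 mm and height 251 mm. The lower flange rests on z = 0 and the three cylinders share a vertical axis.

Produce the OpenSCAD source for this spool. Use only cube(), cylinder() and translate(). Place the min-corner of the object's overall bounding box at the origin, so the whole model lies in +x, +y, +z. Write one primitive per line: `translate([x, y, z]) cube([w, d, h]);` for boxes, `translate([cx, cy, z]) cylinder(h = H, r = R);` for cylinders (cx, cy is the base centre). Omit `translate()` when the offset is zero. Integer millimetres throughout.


translate([108, 108, 0]) cylinder(h = 25, r = 108);
translate([108, 108, 25]) cylinder(h = 251, r = 56);
translate([108, 108, 276]) cylinder(h = 25, r = 108);


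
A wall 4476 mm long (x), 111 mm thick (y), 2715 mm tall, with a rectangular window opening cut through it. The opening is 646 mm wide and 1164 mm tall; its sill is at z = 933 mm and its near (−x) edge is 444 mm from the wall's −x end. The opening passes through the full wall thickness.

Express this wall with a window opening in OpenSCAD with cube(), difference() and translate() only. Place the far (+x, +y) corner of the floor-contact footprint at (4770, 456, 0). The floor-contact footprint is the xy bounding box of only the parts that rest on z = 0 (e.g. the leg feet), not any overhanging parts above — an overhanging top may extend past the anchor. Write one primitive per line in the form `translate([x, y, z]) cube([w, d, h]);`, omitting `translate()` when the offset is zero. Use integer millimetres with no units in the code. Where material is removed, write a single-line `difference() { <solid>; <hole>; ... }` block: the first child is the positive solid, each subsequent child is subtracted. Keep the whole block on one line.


difference() { translate([294, 345, 0]) cube([4476, 111, 2715]); translate([738, 345, 933]) cube([646, 111, 1164]); }


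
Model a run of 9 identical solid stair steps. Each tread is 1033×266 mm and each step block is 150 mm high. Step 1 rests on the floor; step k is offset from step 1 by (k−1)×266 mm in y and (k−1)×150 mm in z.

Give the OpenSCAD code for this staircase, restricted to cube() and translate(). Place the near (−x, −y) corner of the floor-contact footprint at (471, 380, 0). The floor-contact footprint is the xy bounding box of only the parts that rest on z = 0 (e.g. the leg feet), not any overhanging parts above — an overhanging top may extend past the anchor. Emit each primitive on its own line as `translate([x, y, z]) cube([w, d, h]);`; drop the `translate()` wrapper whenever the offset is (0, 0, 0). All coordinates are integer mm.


translate([471, 380, 0]) cube([1033, 266, 150]);
translate([471, 646, 150]) cube([1033, 266, 150]);
translate([471, 912, 300]) cube([1033, 266, 150]);
translate([471, 1178, 450]) cube([1033, 266, 150]);
translate([471, 1444, 600]) cube([1033, 266, 150]);
translate([471, 1710, 750]) cube([1033, 266, 150]);
translate([471, 1976, 900]) cube([1033, 266, 150]);
translate([471, 2242, 1050]) cube([1033, 266, 150]);
translate([471, 2508, 1200]) cube([1033, 266, 150]);


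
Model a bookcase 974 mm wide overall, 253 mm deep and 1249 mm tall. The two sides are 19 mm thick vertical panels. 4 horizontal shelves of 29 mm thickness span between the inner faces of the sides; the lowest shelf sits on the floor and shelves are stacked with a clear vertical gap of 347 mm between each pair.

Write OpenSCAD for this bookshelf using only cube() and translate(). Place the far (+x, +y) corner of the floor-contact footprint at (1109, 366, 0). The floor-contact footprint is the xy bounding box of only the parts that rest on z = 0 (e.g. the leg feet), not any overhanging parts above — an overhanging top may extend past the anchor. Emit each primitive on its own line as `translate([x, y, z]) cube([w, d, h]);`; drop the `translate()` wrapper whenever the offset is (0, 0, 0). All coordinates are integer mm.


translate([135, 113, 0]) cube([19, 253, 1249]);
translate([1090, 113, 0]) cube([19, 253, 1249]);
translate([154, 113, 0]) cube([936, 253, 29]);
translate([154, 113, 376]) cube([936, 253, 29]);
translate([154, 113, 752]) cube([936, 253, 29]);
translate([154, 113, 1128]) cube([936, 253, 29]);


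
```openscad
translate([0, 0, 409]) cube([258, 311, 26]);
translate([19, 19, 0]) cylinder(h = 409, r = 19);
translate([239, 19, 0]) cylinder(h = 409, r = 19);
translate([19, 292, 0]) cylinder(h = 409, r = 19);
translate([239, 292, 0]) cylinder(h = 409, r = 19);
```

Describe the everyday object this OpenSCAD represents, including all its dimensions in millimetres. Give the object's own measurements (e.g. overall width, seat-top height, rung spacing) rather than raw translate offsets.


A four-legged stool. The seat is a 258×311×26 mm slab whose top surface is at z = 435 mm; four round legs, each 38 mm in diameter, run from the floor (z = 0) to the underside of the seat, each leg's axis is inset half a diameter from the nearest pair of seat edges (so the leg's bounding box is flush with the corner).


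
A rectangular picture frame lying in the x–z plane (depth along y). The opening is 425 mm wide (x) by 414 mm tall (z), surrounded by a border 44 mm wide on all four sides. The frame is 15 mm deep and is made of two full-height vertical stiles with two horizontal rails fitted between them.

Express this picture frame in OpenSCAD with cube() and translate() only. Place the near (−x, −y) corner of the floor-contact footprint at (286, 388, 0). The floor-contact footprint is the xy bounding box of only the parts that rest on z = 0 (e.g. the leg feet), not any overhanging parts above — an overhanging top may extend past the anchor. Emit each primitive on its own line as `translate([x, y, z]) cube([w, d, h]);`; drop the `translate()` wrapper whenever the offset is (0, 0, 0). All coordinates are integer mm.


translate([286, 388, 0]) cube([44, 15, 502]);
translate([755, 388, 0]) cube([44, 15, 502]);
translate([330, 388, 0]) cube([425, 15, 44]);
translate([330, 388, 458]) cube([425, 15, 44]);


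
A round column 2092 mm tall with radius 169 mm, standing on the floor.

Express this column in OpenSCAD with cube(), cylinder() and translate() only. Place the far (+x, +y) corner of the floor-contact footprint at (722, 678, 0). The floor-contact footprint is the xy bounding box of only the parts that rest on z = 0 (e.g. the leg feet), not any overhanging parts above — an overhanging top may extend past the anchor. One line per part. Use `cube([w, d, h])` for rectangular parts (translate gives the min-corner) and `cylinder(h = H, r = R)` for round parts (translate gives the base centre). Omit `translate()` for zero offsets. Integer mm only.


translate([553, 509, 0]) cylinder(h = 2092, r = 169);


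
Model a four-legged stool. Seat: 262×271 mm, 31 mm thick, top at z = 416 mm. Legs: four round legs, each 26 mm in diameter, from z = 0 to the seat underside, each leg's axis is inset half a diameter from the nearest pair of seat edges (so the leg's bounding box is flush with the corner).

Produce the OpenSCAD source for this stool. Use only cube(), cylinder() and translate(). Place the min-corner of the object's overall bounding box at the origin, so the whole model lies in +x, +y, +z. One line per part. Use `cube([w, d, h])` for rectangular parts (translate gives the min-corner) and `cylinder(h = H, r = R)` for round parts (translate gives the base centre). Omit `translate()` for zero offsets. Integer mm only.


translate([0, 0, 385]) cube([262, 271, 31]);
translate([13, 13, 0]) cylinder(h = 385, r = 13);
translate([249, 13, 0]) cylinder(h = 385, r = 13);
translate([13, 258, 0]) cylinder(h = 385, r = 13);
translate([249, 258, 0]) cylinder(h = 385, r = 13);


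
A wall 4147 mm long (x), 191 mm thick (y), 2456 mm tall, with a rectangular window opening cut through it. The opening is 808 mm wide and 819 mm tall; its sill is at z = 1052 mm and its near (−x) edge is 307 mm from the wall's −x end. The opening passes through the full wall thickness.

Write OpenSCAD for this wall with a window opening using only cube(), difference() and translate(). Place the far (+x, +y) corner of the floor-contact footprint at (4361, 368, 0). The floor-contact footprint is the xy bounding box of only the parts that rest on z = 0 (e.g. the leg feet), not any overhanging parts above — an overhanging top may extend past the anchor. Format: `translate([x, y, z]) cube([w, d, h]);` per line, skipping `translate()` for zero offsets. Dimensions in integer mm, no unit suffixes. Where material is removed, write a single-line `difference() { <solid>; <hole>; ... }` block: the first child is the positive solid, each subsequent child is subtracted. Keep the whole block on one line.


difference() { translate([214, 177, 0]) cube([4147, 191, 2456]); translate([521, 177, 1052]) cube([808, 191, 819]); }


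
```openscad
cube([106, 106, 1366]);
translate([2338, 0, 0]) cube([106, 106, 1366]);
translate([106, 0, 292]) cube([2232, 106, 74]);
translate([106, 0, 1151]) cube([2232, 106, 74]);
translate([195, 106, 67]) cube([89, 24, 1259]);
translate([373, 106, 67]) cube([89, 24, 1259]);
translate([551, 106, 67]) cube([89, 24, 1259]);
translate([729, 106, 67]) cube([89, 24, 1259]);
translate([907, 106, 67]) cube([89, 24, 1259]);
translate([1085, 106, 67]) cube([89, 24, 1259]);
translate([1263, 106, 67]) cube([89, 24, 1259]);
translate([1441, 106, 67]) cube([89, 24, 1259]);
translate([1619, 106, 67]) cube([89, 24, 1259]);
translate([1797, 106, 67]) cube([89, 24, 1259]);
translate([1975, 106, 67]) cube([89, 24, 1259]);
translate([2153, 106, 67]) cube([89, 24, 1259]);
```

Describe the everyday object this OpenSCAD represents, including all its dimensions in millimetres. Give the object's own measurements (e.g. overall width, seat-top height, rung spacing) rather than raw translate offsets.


A fence section. Two 106×106 mm posts, 1366 mm tall, stand on the floor with a clear span of 2232 mm between their inner faces. Two horizontal rails of 106×74 mm section span the gap between the posts with their undersides at z = 292 mm and z = 1151 mm, flush with the posts' −y face. 12 pickets, each 89 mm wide, 24 mm thick and 1259 mm tall, are fixed to the +y face of the rails with their bottoms at z = 67 mm, spaced across the span with a 89 mm gap after the −x post and between neighbouring pickets, with 96 mm left before the +x post.


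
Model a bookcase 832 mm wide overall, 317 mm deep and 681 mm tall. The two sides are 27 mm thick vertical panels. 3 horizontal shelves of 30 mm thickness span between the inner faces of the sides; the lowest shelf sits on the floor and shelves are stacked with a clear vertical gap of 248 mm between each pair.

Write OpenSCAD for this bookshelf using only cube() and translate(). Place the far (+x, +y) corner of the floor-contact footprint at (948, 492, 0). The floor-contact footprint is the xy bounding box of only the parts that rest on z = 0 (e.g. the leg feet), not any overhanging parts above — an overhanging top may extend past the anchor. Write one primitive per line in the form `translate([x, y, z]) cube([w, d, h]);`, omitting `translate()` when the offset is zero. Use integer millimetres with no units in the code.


translate([116, 175, 0]) cube([27, 317, 681]);
translate([921, 175, 0]) cube([27, 317, 681]);
translate([143, 175, 0]) cube([778, 317, 30]);
translate([143, 175, 278]) cube([778, 317, 30]);
translate([143, 175, 556]) cube([778, 317, 30]);


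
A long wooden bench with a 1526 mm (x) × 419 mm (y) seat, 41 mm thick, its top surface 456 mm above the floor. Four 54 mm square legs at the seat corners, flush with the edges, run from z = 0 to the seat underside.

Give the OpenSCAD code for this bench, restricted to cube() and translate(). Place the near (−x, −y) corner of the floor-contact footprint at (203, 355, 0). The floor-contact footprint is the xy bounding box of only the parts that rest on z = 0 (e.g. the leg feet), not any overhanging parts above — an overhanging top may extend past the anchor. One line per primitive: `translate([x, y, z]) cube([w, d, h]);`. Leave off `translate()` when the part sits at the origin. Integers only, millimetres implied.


translate([203, 355, 415]) cube([1526, 419, 41]);
translate([203, 355, 0]) cube([54, 54, 415]);
translate([203, 720, 0]) cube([54, 54, 415]);
translate([1675, 355, 0]) cube([54, 54, 415]);
translate([1675, 720, 0]) cube([54, 54, 415]);


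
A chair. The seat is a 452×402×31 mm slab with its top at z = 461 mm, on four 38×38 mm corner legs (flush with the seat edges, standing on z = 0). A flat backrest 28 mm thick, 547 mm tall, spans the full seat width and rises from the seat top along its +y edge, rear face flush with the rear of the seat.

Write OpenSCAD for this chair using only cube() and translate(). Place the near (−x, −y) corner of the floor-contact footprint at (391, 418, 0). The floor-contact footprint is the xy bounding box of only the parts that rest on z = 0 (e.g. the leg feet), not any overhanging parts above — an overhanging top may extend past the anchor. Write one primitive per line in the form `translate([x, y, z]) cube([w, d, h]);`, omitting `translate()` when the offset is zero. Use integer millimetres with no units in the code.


translate([391, 418, 430]) cube([452, 402, 31]);
translate([391, 418, 0]) cube([38, 38, 430]);
translate([805, 418, 0]) cube([38, 38, 430]);
translate([391, 782, 0]) cube([38, 38, 430]);
translate([805, 782, 0]) cube([38, 38, 430]);
translate([391, 792, 461]) cube([452, 28, 547]);


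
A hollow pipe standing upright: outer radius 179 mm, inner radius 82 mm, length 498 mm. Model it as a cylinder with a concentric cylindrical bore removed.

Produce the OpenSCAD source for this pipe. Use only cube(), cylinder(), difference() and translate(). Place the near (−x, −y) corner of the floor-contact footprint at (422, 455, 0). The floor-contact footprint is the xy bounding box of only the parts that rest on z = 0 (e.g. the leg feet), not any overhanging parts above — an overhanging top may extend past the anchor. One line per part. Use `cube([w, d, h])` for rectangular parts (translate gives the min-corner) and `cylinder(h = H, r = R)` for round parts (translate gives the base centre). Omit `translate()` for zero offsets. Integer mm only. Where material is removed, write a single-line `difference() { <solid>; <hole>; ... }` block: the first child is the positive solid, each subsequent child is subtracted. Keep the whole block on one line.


difference() { translate([601, 634, 0]) cylinder(h = 498, r = 179); translate([601, 634, 0]) cylinder(h = 498, r = 82); }


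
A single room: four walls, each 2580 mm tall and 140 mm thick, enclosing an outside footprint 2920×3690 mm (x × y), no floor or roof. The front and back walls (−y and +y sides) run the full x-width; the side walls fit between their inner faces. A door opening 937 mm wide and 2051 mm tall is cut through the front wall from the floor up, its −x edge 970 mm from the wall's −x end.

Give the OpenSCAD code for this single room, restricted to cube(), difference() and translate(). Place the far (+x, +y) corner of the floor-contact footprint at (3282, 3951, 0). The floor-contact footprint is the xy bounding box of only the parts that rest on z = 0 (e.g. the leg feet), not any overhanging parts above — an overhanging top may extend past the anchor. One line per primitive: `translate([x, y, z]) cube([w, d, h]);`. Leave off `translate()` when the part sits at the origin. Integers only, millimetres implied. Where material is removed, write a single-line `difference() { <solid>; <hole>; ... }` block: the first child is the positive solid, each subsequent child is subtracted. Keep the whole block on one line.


difference() { translate([362, 261, 0]) cube([2920, 140, 2580]); translate([1332, 261, 0]) cube([937, 140, 2051]); }
translate([362, 3811, 0]) cube([2920, 140, 2580]);
translate([362, 401, 0]) cube([140, 3410, 2580]);
translate([3142, 401, 0]) cube([140, 3410, 2580]);


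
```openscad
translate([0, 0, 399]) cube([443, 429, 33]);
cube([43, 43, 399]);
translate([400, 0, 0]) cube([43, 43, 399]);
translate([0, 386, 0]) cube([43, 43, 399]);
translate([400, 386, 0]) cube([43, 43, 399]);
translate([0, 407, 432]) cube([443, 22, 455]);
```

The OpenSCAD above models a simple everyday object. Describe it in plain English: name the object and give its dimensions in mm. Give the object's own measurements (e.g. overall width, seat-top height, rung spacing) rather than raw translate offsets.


A chair. The seat is a 443×429×33 mm slab with its top at z = 432 mm, on four 43×43 mm corner legs (flush with the seat edges, standing on z = 0). A flat backrest 22 mm thick, 455 mm tall, spans the full seat width and rises from the seat top along its +y edge, rear face flush with the rear of the seat.


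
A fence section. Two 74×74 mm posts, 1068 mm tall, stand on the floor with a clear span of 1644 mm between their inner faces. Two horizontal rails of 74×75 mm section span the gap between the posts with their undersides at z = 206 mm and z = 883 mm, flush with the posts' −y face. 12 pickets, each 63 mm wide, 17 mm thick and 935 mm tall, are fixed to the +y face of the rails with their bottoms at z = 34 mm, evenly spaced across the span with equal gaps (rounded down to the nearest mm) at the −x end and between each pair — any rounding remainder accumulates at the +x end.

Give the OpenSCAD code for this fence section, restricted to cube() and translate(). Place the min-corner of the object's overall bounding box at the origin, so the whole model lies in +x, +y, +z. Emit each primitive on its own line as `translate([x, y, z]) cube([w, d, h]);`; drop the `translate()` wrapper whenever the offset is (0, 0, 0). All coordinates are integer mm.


cube([74, 74, 1068]);
translate([1718, 0, 0]) cube([74, 74, 1068]);
translate([74, 0, 206]) cube([1644, 74, 75]);
translate([74, 0, 883]) cube([1644, 74, 75]);
translate([142, 74, 34]) cube([63, 17, 935]);
translate([273, 74, 34]) cube([63, 17, 935]);
translate([404, 74, 34]) cube([63, 17, 935]);
translate([535, 74, 34]) cube([63, 17, 935]);
translate([666, 74, 34]) cube([63, 17, 935]);
translate([797, 74, 34]) cube([63, 17, 935]);
translate([928, 74, 34]) cube([63, 17, 935]);
translate([1059, 74, 34]) cube([63, 17, 935]);
translate([1190, 74, 34]) cube([63, 17, 935]);
translate([1321, 74, 34]) cube([63, 17, 935]);
translate([1452, 74, 34]) cube([63, 17, 935]);
translate([1583, 74, 34]) cube([63, 17, 935]);


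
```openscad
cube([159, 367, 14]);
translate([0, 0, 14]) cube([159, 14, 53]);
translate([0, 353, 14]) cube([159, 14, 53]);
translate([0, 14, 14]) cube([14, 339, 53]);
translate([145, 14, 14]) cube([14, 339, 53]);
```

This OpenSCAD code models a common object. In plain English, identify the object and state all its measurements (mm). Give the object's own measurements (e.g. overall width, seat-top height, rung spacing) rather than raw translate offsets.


An open-topped rectangular box: outside dimensions 159×367×67 mm, with a uniform wall and base thickness of 14 mm. The base is a full 159×367 slab on the floor; four walls sit on top of the base. The front and back walls (the −y and +y sides) span the full width; the two side walls fit between them.


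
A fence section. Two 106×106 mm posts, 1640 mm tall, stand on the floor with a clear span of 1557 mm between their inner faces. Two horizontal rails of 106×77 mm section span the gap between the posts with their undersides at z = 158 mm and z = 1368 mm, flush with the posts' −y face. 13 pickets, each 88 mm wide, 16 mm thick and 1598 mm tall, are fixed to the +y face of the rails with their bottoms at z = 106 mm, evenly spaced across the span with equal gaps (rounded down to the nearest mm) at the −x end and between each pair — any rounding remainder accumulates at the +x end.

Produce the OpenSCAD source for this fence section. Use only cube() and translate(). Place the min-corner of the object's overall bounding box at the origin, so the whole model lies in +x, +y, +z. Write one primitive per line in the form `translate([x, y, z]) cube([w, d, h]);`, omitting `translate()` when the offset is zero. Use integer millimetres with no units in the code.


cube([106, 106, 1640]);
translate([1663, 0, 0]) cube([106, 106, 1640]);
translate([106, 0, 158]) cube([1557, 106, 77]);
translate([106, 0, 1368]) cube([1557, 106, 77]);
translate([135, 106, 106]) cube([88, 16, 1598]);
translate([252, 106, 106]) cube([88, 16, 1598]);
translate([369, 106, 106]) cube([88, 16, 1598]);
translate([486, 106, 106]) cube([88, 16, 1598]);
translate([603, 106, 106]) cube([88, 16, 1598]);
translate([720, 106, 106]) cube([88, 16, 1598]);
translate([837, 106, 106]) cube([88, 16, 1598]);
translate([954, 106, 106]) cube([88, 16, 1598]);
translate([1071, 106, 106]) cube([88, 16, 1598]);
translate([1188, 106, 106]) cube([88, 16, 1598]);
translate([1305, 106, 106]) cube([88, 16, 1598]);
translate([1422, 106, 106]) cube([88, 16, 1598]);
translate([1539, 106, 106]) cube([88, 16, 1598]);


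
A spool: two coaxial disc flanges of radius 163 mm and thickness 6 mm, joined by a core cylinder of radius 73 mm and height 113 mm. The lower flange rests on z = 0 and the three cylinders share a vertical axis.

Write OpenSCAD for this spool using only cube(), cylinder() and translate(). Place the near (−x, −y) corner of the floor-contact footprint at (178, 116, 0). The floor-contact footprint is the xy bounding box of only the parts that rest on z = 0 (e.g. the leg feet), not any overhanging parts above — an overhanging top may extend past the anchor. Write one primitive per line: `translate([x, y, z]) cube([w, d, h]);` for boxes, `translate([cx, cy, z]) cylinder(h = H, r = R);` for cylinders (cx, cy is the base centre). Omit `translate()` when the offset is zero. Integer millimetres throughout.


translate([341, 279, 0]) cylinder(h = 6, r = 163);
translate([341, 279, 6]) cylinder(h = 113, r = 73);
translate([341, 279, 119]) cylinder(h = 6, r = 163);


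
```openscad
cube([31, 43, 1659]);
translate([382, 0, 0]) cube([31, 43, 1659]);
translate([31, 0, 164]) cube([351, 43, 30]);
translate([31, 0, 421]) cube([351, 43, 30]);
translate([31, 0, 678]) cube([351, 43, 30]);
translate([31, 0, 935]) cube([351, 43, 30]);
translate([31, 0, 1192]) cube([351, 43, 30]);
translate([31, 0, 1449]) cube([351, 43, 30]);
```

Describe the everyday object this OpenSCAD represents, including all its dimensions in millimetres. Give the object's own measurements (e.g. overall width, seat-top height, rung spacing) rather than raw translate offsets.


A straight ladder. Two 31×43 mm vertical rails, 1659 mm tall, stand 413 mm apart (outside-to-outside) with their front faces coplanar on the −y side. 6 rungs, each 43 mm deep and 30 mm tall, span between the inner faces of the rails, front faces flush with the rails. The lowest rung's underside is at z = 164 mm and rungs are spaced 257 mm apart (underside to underside).
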